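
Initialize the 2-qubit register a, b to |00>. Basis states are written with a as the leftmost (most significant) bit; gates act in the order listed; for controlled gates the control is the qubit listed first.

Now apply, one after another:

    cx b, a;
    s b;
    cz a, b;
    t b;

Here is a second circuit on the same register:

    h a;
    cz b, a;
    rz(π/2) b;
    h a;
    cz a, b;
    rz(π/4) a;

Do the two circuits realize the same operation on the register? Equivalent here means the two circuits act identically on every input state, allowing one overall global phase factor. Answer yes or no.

No, they are not equivalent — no single phase factor reconciles the two unitaries.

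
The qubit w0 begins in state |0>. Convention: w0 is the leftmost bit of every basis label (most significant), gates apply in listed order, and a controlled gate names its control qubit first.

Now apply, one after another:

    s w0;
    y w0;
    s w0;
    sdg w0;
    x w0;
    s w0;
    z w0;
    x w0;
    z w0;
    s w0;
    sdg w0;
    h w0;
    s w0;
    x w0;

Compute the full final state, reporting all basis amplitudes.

The final amplitudes are -sqrt(2)/2 on |0>, -sqrt(2)*I/2 on |1>.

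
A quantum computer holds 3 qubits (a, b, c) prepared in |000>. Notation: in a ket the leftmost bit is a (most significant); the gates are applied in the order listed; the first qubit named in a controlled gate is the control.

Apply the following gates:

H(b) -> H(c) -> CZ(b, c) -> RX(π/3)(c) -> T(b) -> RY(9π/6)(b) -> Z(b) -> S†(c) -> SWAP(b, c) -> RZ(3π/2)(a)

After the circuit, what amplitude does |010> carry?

The final state's coefficient on |010> equals -sqrt(6)/8 - sqrt(6)*exp(3*I*pi/4)/8 - sqrt(2)*I/8 - sqrt(2)*exp(I*pi/4)/8.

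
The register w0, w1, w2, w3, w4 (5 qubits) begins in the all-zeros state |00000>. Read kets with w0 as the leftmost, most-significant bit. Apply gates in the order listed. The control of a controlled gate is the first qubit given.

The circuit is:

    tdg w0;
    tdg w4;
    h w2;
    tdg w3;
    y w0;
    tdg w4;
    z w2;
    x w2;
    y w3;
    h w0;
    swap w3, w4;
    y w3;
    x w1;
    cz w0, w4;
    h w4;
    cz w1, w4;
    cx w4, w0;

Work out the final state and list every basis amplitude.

After the circuit, the state carries amplitude sqrt(2)*I/4 on |01010>, sqrt(2)*I/4 on |01011>, -sqrt(2)*I/4 on |01110>, -sqrt(2)*I/4 on |01111>, sqrt(2)*I/4 on |11010>, sqrt(2)*I/4 on |11011>, -sqrt(2)*I/4 on |11110>, -sqrt(2)*I/4 on |11111>, and 0 on every other basis state.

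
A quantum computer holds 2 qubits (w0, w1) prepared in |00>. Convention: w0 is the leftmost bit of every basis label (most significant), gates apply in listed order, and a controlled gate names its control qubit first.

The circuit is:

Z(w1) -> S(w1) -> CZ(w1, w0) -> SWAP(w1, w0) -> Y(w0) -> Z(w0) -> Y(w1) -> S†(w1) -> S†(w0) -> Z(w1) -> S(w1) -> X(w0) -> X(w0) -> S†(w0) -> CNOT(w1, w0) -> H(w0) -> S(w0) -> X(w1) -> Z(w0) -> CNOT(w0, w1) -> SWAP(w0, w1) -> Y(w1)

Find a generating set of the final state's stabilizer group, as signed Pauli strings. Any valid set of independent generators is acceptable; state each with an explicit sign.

The final state is stabilized by the group generated by -XY, -ZZ; other independent generating sets are equally valid.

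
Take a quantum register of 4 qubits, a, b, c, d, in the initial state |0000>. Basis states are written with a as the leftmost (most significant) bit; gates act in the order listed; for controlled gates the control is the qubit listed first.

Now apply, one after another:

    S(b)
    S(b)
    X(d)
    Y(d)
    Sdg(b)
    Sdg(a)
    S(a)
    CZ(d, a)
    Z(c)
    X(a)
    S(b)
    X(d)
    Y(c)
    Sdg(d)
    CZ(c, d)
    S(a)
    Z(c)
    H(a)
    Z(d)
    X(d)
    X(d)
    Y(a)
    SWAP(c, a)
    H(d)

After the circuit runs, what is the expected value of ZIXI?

In the final state, ZIXI has expectation -1.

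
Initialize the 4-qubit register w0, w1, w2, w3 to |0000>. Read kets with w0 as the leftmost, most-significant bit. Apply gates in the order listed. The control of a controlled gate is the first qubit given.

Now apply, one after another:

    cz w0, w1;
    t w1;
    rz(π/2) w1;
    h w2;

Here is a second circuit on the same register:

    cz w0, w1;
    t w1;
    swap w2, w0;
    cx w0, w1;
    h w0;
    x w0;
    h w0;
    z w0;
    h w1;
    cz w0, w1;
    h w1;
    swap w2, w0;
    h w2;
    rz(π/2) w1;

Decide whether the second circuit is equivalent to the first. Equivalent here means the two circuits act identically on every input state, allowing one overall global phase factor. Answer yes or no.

Yes — the two circuits implement the same unitary up to a global phase.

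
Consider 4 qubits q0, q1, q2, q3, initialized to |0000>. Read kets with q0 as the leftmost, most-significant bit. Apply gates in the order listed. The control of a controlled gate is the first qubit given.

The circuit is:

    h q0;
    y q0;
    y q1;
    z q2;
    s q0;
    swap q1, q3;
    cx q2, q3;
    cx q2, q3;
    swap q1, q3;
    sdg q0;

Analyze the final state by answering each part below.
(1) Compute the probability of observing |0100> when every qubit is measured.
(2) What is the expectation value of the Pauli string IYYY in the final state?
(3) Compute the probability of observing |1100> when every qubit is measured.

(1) The probability of measuring |0100> is 1/2. Key observation: gates 5-10 undo each other exactly, leaving only the rest of the circuit to track.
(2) The observable IYYY averages to 0.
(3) The probability of measuring |1100> is 1/2.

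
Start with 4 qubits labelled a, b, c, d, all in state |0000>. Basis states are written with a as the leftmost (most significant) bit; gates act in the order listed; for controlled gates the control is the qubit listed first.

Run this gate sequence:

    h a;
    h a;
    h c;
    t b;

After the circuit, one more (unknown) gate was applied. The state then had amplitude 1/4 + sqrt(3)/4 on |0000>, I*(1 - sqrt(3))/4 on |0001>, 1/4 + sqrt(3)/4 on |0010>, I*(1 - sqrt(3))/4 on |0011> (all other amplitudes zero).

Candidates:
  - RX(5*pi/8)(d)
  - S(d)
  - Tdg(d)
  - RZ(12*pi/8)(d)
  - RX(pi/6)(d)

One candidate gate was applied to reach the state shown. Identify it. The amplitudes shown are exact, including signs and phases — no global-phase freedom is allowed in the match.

The applied gate was RX(pi/6)(d). Key observation: the block from step 1 through step 2 cancels to the identity and can be dropped.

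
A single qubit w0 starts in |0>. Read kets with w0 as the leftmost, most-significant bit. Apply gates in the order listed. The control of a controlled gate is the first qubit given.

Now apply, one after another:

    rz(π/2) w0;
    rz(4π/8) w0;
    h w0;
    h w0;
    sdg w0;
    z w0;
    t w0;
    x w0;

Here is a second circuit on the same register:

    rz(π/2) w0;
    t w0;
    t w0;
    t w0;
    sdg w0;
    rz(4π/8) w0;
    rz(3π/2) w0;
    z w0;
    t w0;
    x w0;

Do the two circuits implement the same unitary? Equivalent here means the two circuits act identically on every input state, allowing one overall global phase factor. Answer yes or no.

No: there is an input state on which the two circuits produce genuinely different outputs (not merely differing by a phase).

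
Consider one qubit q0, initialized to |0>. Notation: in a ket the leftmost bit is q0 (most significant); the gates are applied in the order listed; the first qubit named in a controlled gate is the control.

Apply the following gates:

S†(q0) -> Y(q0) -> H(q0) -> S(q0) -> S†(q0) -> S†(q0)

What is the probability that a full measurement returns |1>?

Outcome |1> occurs with probability 1/2.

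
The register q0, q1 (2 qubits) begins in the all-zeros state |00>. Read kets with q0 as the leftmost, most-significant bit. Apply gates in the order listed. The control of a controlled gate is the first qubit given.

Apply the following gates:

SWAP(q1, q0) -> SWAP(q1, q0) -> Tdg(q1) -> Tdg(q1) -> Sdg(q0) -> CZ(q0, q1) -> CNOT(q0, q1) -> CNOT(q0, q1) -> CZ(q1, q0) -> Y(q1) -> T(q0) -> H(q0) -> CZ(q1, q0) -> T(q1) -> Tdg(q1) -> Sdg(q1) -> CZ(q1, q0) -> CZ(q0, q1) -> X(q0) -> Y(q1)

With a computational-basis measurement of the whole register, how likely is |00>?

Outcome |00> occurs with probability 1/2. Key observation: gates 7-8 undo each other exactly, leaving only the rest of the circuit to track.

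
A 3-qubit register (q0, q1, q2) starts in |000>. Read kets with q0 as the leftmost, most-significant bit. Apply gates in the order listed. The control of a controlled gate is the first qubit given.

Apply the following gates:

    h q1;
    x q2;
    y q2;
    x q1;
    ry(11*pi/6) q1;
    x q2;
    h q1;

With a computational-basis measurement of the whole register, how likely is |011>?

The probability of measuring |011> is 1/2 - sqrt(3)/4.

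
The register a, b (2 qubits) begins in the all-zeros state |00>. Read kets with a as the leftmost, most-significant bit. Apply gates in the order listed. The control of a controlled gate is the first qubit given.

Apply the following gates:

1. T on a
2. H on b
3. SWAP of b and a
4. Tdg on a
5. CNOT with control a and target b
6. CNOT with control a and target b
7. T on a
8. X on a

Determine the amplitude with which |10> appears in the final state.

|10> carries amplitude sqrt(2)/2 in the final state. Key observation: the block from step 4 through step 7 cancels to the identity and can be dropped.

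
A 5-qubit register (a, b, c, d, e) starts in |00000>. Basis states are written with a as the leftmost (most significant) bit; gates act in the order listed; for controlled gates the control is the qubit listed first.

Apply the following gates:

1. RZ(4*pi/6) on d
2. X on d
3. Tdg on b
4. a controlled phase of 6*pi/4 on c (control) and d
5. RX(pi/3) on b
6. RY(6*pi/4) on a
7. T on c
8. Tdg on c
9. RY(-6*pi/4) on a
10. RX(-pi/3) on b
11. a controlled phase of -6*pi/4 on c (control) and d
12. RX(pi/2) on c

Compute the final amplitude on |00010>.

The amplitude on |00010> is -sqrt(2)*exp(2*I*pi/3)/2. Key observation: steps 4-11 multiply out to the identity, so the circuit reduces to the remaining gates.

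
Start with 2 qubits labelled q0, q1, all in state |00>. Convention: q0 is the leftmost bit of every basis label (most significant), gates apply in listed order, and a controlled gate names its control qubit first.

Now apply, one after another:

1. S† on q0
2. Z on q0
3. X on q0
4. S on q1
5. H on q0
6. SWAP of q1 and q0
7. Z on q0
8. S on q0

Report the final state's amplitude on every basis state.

After the circuit, the state carries amplitude sqrt(2)/2 on |00>, -sqrt(2)/2 on |01>, 0 on |10>, 0 on |11>.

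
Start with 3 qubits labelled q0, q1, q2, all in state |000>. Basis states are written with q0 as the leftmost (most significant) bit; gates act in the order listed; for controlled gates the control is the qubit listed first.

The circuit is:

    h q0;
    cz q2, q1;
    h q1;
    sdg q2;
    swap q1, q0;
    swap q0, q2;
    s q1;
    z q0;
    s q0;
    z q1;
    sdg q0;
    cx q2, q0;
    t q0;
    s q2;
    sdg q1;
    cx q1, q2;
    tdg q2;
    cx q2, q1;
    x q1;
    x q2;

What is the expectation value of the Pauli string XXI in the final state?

In the final state, XXI has expectation sqrt(2)/2.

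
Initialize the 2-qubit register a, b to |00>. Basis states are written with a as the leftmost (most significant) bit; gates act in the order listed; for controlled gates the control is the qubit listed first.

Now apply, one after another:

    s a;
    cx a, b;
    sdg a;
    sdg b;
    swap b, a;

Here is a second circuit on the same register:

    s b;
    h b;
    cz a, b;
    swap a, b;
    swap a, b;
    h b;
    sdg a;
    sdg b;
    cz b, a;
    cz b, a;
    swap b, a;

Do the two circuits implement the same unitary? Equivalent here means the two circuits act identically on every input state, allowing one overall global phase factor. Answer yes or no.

No: there is an input state on which the two circuits produce genuinely different outputs (not merely differing by a phase).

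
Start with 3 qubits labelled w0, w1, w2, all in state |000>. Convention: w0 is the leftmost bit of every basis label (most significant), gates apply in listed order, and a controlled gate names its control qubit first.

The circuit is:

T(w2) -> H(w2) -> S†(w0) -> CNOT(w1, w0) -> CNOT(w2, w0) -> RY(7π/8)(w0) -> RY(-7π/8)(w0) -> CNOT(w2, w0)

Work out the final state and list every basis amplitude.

The final amplitudes are sqrt(2)/2 on |000>, sqrt(2)/2 on |001>, and 0 on every other basis state.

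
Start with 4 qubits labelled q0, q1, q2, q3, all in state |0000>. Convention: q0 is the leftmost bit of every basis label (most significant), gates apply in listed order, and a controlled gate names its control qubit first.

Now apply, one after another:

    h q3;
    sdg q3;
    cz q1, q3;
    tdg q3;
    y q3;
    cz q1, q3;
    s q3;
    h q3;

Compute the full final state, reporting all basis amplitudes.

After the circuit, the state carries amplitude -1/2 + exp(3*I*pi/4)/2 on |0000>, 1/2 + exp(3*I*pi/4)/2 on |0001>, and 0 on every other basis state.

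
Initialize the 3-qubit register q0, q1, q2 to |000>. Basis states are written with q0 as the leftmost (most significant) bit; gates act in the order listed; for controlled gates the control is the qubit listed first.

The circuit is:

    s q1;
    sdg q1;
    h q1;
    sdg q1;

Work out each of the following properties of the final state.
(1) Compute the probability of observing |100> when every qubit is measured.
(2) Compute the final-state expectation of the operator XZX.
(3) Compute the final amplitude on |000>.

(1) The probability of measuring |100> is 0.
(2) The expectation value of XZX is 0.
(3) The final state's coefficient on |000> equals sqrt(2)/2.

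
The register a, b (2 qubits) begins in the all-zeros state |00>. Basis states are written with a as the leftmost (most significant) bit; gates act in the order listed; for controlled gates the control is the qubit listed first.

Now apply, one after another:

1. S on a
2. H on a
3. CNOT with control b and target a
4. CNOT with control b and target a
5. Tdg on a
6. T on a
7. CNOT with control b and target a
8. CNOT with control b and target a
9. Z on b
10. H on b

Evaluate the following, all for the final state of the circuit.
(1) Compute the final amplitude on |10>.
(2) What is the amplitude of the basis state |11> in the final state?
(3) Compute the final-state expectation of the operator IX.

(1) |10> carries amplitude 1/2 in the final state.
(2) |11> carries amplitude 1/2 in the final state.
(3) The observable IX averages to 1.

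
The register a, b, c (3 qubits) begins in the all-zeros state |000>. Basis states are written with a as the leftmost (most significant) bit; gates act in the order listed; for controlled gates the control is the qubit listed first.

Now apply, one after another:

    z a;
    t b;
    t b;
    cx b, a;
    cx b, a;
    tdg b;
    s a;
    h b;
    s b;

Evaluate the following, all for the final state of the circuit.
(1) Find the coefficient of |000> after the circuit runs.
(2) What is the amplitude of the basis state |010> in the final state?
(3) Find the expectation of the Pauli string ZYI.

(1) The amplitude on |000> is sqrt(2)/2. Key observation: the block from step 3 through step 6 cancels to the identity and can be dropped.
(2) |010> carries amplitude sqrt(2)*I/2 in the final state.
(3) In the final state, ZYI has expectation 1.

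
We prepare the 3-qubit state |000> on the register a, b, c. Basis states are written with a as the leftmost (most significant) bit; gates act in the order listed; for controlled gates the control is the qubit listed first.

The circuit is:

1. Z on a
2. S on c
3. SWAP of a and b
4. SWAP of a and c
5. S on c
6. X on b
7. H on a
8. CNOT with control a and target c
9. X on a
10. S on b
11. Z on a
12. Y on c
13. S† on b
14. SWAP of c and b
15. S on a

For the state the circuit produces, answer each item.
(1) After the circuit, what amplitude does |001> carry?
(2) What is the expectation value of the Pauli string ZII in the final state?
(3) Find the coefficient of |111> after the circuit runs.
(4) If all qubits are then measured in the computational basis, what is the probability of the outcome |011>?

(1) The amplitude on |001> is -sqrt(2)*I/2.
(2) In the final state, ZII has expectation 0.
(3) The final state's coefficient on |111> equals sqrt(2)/2.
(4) The probability of measuring |011> is 0.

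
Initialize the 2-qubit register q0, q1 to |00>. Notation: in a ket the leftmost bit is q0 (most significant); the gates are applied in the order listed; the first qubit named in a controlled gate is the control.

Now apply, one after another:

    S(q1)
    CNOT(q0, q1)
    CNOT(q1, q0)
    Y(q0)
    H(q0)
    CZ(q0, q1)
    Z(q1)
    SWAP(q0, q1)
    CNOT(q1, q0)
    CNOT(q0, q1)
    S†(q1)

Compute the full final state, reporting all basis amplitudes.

The resulting statevector has amplitude sqrt(2)*I/2 on |00>, 0 on |01>, -sqrt(2)*I/2 on |10>, 0 on |11>.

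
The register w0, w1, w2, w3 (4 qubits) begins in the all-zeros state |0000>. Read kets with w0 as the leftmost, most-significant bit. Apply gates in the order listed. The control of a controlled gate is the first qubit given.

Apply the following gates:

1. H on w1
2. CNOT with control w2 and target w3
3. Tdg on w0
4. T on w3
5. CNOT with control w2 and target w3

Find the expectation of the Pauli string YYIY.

The expectation value of YYIY is 0.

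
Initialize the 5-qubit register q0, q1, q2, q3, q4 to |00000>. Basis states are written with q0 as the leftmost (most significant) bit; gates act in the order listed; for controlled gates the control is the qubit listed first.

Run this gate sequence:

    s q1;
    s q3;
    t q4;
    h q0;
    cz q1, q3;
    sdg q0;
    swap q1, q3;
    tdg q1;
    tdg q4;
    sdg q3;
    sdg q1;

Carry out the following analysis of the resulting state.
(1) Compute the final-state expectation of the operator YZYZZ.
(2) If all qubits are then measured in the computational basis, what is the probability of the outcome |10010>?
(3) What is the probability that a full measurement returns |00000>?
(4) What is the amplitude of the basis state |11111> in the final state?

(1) The observable YZYZZ averages to 0.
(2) The probability of measuring |10010> is 0.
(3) The probability of measuring |00000> is 1/2.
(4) The final state's coefficient on |11111> equals 0.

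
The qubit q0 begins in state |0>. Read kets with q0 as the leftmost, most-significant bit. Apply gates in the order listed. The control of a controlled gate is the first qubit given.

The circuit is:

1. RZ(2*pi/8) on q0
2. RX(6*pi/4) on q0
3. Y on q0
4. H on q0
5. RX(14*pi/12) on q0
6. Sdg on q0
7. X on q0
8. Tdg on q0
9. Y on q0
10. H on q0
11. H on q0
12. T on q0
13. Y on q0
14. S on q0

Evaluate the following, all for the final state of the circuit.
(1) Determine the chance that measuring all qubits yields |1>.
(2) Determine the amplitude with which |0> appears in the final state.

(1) The probability of measuring |1> is 3/4. Key observation: gates 10-11 undo each other exactly, leaving only the rest of the circuit to track.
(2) The final state's coefficient on |0> equals sqrt(2)*(1 + I)*exp(I*pi/8)/4.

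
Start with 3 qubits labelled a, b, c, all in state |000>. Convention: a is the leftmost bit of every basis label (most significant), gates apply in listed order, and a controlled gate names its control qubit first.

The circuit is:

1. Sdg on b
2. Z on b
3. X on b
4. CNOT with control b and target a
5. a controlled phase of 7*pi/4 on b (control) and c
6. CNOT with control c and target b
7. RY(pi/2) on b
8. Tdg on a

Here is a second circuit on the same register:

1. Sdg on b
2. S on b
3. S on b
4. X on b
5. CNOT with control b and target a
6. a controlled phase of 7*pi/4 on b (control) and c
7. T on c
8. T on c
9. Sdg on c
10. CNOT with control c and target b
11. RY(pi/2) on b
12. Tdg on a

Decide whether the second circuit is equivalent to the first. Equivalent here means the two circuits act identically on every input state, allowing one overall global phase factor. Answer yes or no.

Yes — the two circuits implement the same unitary up to a global phase.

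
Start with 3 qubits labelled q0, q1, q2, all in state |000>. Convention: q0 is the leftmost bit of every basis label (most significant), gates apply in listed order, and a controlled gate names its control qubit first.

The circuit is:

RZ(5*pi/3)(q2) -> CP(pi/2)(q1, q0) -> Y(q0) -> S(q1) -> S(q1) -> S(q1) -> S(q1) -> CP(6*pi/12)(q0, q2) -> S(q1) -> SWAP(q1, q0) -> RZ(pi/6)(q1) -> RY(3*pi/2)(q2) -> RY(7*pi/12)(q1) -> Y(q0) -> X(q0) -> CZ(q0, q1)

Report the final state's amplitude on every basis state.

The final amplitudes are (sqrt(12 - 6*sqrt(2))/8 + sqrt(2*sqrt(2) + 4)/8)*exp(I*pi/4) on |000>, (-sqrt(2*sqrt(2) + 4)/8 - sqrt(12 - 6*sqrt(2))/8)*exp(I*pi/4) on |001>, (-sqrt(6*sqrt(2) + 12)/8 + sqrt(4 - 2*sqrt(2))/8)*exp(I*pi/4) on |010>, (-sqrt(4 - 2*sqrt(2))/8 + sqrt(6*sqrt(2) + 12)/8)*exp(I*pi/4) on |011>, 0 on |100>, 0 on |101>, 0 on |110>, 0 on |111>.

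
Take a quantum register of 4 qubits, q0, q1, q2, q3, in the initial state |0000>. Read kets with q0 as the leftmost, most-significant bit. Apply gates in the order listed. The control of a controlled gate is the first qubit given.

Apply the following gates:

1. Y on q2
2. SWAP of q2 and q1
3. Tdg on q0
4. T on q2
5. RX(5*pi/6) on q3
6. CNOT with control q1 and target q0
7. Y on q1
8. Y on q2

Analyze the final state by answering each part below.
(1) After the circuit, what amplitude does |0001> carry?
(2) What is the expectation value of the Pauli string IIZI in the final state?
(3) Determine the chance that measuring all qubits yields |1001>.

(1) |0001> carries amplitude 0 in the final state.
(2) The expectation value of IIZI is -1.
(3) Outcome |1001> occurs with probability 0.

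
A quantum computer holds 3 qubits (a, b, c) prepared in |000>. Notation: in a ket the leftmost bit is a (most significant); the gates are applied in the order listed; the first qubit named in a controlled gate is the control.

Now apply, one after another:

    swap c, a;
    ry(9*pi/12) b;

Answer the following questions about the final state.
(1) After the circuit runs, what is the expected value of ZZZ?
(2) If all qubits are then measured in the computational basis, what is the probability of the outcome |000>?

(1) In the final state, ZZZ has expectation -sqrt(2)/2.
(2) Outcome |000> occurs with probability 1/2 - sqrt(2)/4.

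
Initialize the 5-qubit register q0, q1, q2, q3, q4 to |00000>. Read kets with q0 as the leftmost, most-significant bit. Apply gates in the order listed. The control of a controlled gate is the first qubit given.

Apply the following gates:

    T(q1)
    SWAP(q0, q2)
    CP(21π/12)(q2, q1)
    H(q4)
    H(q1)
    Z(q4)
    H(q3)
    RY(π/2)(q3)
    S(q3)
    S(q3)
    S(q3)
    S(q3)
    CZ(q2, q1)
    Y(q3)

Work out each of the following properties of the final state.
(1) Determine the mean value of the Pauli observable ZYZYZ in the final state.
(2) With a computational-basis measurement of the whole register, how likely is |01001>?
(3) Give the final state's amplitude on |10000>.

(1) The observable ZYZYZ averages to 0. Key observation: the block from step 9 through step 12 cancels to the identity and can be dropped.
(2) Outcome |01001> occurs with probability 1/4.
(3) The final state's coefficient on |10000> equals 0.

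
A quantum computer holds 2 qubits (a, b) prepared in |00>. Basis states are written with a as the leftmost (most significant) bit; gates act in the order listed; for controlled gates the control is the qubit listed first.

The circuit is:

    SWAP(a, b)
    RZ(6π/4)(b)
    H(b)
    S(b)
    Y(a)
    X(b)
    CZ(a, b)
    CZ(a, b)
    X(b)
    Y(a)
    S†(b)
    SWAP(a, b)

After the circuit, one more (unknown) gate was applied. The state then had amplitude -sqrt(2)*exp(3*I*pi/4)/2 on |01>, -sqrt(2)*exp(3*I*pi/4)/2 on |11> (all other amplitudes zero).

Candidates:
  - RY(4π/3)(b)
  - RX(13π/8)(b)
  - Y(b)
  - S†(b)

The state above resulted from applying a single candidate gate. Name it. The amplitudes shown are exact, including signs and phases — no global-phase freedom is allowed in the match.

It was Y(b) that produced the state shown. Key observation: steps 4-11 multiply out to the identity, so the circuit reduces to the remaining gates.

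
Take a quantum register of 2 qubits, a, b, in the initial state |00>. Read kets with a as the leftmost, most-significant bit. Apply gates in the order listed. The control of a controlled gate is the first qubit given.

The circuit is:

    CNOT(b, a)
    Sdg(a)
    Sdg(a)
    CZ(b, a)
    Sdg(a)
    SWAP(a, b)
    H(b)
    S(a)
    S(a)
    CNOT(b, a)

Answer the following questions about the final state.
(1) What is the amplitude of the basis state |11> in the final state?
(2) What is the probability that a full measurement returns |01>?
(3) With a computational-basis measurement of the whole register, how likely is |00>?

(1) The amplitude on |11> is sqrt(2)/2.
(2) The probability of measuring |01> is 0.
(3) The probability of measuring |00> is 1/2.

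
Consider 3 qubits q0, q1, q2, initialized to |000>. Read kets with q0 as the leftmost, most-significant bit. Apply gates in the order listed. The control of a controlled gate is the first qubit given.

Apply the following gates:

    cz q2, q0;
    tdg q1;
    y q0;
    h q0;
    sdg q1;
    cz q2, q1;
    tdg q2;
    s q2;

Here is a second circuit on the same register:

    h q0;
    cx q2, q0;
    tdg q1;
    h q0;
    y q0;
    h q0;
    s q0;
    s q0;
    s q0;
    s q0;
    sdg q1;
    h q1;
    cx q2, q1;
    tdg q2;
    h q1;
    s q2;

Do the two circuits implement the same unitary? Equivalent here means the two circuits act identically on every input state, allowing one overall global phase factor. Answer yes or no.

Yes: on every input state the two circuits agree up to one overall phase factor.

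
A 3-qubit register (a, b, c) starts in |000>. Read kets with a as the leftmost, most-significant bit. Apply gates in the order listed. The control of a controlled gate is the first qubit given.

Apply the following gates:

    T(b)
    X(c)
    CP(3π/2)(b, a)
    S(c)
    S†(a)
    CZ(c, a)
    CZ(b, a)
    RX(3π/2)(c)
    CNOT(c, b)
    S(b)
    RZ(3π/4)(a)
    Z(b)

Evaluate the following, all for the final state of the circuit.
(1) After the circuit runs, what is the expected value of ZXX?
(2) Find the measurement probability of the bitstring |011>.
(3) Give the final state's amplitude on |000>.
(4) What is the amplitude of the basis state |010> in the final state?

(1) In the final state, ZXX has expectation -1.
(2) A full measurement returns |011> with probability 1/2.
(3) |000> carries amplitude -sqrt(2)*exp(5*I*pi/8)/2 in the final state.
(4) The amplitude on |010> is 0.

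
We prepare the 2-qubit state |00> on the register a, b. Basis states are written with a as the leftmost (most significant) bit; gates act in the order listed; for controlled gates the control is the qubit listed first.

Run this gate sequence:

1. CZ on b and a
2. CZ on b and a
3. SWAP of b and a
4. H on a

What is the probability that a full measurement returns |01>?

Outcome |01> occurs with probability 0.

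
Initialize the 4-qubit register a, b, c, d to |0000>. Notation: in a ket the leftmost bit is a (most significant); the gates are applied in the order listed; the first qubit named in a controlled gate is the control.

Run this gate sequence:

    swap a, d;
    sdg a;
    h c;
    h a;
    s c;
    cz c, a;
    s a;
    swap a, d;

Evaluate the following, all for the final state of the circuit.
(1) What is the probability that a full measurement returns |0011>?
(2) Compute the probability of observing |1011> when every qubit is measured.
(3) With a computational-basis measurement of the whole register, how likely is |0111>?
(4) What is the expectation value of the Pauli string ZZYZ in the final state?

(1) A full measurement returns |0011> with probability 1/4.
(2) A full measurement returns |1011> with probability 0.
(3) A full measurement returns |0111> with probability 0.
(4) The expectation value of ZZYZ is 1.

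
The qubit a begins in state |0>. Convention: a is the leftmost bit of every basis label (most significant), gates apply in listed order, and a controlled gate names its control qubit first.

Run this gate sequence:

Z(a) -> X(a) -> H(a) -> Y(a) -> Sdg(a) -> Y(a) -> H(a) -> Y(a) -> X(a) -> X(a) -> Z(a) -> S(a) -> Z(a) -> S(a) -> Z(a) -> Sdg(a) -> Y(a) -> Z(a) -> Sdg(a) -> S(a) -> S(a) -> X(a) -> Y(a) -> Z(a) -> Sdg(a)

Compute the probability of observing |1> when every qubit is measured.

The probability of measuring |1> is 1/2.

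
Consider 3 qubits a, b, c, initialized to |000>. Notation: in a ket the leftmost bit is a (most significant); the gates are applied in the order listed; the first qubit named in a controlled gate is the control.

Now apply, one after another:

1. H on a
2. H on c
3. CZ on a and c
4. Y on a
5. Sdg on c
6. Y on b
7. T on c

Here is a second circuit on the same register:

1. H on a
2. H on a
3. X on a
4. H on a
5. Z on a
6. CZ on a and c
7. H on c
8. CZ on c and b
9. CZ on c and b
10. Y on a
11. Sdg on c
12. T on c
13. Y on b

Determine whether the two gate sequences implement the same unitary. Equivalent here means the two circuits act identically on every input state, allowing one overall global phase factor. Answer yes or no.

No — the two circuits implement different unitaries, even allowing a global phase.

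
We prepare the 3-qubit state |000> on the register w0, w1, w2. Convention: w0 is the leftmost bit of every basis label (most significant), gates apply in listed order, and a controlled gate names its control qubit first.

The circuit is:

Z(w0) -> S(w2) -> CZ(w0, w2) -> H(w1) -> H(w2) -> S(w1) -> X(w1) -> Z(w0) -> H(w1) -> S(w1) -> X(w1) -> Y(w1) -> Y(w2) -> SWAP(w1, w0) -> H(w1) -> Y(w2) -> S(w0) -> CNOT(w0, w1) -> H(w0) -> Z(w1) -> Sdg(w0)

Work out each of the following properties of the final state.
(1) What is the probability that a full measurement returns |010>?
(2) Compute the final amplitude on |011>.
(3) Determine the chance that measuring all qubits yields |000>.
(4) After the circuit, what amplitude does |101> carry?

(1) The probability of measuring |010> is 1/8.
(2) The final state's coefficient on |011> equals -sqrt(2)/4.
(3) Outcome |000> occurs with probability 1/8.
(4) |101> carries amplitude -sqrt(2)/4 in the final state.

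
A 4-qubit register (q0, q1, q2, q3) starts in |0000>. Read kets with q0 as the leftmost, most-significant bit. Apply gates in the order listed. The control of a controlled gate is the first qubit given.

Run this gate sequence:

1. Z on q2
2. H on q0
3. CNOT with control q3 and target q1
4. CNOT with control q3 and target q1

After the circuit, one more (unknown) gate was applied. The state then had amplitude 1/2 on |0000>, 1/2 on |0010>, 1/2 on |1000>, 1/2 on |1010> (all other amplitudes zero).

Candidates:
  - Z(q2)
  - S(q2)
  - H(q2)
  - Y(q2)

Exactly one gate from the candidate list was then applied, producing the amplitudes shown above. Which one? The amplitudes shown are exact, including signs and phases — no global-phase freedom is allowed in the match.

The unique candidate consistent with the amplitudes is H(q2). Key observation: gates 3-4 undo each other exactly, leaving only the rest of the circuit to track.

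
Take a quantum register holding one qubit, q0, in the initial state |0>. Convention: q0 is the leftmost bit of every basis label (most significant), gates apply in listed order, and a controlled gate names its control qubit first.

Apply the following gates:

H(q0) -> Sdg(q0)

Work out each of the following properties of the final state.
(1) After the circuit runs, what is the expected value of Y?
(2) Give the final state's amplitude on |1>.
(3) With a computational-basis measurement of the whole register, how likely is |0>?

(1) In the final state, Y has expectation -1.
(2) The final state's coefficient on |1> equals -sqrt(2)*I/2.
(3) A full measurement returns |0> with probability 1/2.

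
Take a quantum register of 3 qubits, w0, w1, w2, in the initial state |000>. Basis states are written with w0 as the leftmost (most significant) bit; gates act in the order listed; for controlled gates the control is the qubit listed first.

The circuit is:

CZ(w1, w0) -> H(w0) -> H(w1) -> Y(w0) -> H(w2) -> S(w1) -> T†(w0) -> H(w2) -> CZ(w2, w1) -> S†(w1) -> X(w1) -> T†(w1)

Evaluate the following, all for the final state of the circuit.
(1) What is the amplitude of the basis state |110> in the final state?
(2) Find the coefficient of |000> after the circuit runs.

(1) The amplitude on |110> is 1/2.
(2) The amplitude on |000> is -I/2.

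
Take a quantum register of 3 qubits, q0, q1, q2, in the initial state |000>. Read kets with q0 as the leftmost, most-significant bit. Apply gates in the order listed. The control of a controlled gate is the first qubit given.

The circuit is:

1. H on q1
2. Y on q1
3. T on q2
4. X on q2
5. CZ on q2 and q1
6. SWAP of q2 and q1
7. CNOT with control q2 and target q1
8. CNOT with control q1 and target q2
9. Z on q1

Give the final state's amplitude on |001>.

The amplitude on |001> is -sqrt(2)*I/2.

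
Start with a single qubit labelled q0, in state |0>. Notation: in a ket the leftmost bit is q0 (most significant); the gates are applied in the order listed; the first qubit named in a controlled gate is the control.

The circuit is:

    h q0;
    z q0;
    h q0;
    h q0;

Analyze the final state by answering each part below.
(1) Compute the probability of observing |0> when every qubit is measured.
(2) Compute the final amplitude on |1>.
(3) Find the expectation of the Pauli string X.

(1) Outcome |0> occurs with probability 1/2.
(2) The amplitude on |1> is -sqrt(2)/2.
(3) The expectation value of X is -1.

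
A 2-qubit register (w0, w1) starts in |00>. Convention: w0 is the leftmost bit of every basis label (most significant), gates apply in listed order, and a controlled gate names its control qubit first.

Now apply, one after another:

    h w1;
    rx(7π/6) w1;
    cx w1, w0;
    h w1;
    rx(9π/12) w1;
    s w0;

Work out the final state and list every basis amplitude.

The resulting statevector has amplitude -sqrt(6*sqrt(2) + 12)/16 - sqrt(2*sqrt(2) + 4)/16 - sqrt(12 - 6*sqrt(2))/16 + sqrt(4 - 2*sqrt(2))/16 - I*sqrt(2*sqrt(2) + 4)/16 - I*sqrt(12 - 6*sqrt(2))/16 - I*sqrt(4 - 2*sqrt(2))/16 + I*sqrt(6*sqrt(2) + 12)/16 on |00>, -sqrt(6*sqrt(2) + 12)/16 - sqrt(2*sqrt(2) + 4)/16 - sqrt(12 - 6*sqrt(2))/16 + sqrt(4 - 2*sqrt(2))/16 - I*sqrt(2*sqrt(2) + 4)/16 - I*sqrt(12 - 6*sqrt(2))/16 - I*sqrt(4 - 2*sqrt(2))/16 + I*sqrt(6*sqrt(2) + 12)/16 on |01>, -sqrt(2*sqrt(2) + 4)/16 + sqrt(4 - 2*sqrt(2))/16 + sqrt(12 - 6*sqrt(2))/16 + sqrt(6*sqrt(2) + 12)/16 - I*sqrt(12 - 6*sqrt(2))/16 + I*sqrt(4 - 2*sqrt(2))/16 + I*sqrt(2*sqrt(2) + 4)/16 + I*sqrt(6*sqrt(2) + 12)/16 on |10>, -sqrt(6*sqrt(2) + 12)/16 - sqrt(12 - 6*sqrt(2))/16 - sqrt(4 - 2*sqrt(2))/16 + sqrt(2*sqrt(2) + 4)/16 - I*sqrt(6*sqrt(2) + 12)/16 - I*sqrt(2*sqrt(2) + 4)/16 - I*sqrt(4 - 2*sqrt(2))/16 + I*sqrt(12 - 6*sqrt(2))/16 on |11>.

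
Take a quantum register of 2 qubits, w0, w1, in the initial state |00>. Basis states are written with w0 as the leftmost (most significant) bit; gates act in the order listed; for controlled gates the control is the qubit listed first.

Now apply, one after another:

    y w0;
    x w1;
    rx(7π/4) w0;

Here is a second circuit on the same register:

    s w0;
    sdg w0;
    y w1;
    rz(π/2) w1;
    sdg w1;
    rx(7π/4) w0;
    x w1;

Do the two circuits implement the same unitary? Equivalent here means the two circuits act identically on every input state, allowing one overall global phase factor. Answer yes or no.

No — the two circuits implement different unitaries, even allowing a global phase.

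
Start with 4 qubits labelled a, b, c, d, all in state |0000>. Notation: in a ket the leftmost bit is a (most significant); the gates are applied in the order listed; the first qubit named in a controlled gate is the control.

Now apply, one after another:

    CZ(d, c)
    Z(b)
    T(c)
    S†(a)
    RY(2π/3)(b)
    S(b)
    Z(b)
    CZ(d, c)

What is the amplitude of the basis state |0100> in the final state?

|0100> carries amplitude -sqrt(3)*I/2 in the final state.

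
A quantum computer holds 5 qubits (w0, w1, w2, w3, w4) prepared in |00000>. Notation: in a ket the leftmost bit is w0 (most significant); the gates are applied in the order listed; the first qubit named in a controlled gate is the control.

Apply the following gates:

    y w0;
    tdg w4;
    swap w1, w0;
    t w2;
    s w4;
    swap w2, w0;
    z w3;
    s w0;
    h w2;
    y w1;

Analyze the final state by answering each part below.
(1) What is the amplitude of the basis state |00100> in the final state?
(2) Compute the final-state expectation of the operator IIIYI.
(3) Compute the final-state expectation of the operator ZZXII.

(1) The amplitude on |00100> is sqrt(2)/2.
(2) The expectation value of IIIYI is 0.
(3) In the final state, ZZXII has expectation 1.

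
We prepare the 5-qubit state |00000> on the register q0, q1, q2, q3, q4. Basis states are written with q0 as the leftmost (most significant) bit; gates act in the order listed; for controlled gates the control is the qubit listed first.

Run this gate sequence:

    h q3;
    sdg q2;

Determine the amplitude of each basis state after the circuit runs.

The resulting statevector has amplitude sqrt(2)/2 on |00000>, sqrt(2)/2 on |00010>, and 0 on every other basis state.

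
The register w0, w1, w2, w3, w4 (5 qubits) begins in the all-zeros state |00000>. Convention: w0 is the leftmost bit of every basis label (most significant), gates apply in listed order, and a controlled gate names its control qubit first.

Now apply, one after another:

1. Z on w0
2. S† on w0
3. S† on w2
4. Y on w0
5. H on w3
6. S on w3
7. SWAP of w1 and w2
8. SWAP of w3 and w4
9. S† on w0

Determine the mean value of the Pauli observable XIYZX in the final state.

The observable XIYZX averages to 0.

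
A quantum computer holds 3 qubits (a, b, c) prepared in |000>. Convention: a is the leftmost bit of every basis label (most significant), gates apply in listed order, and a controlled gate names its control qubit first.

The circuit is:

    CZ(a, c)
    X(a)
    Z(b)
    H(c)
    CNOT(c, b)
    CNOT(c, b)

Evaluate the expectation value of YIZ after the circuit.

In the final state, YIZ has expectation 0. Key observation: steps 5-6 multiply out to the identity, so the circuit reduces to the remaining gates.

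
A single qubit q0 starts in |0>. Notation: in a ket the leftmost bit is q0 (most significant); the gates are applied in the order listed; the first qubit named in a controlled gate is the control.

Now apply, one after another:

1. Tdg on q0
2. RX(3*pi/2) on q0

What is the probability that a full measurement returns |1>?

Outcome |1> occurs with probability 1/2.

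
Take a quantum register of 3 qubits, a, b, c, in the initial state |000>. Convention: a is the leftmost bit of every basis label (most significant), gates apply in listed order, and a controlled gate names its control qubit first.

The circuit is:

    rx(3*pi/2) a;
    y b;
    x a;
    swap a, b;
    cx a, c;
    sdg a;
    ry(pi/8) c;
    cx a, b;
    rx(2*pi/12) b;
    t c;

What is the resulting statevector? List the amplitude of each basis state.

The final amplitudes are 0 on |000>, 0 on |001>, 0 on |010>, 0 on |011>, sqrt(3)*sin(pi/16)/2 on |100>, -sqrt(3)*exp(I*pi/4)*cos(pi/16)/2 on |101>, I*sin(pi/16)/2 on |110>, -exp(3*I*pi/4)*cos(pi/16)/2 on |111>.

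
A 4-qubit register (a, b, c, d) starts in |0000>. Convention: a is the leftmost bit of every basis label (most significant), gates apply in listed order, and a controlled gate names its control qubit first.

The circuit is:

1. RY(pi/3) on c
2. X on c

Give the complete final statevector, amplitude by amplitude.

The resulting statevector has amplitude 1/2 on |0000>, sqrt(3)/2 on |0010>, and 0 on every other basis state.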